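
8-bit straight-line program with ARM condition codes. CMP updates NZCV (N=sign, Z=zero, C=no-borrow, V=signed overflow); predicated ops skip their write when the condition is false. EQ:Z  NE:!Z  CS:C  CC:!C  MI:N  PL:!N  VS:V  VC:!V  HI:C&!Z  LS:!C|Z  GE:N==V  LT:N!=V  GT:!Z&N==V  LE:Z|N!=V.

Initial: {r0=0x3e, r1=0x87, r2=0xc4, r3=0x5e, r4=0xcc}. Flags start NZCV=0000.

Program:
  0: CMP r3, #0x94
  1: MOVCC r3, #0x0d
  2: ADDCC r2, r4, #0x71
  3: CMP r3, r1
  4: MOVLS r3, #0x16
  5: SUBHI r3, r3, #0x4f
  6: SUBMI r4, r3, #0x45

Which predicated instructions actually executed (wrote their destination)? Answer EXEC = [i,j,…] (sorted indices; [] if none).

0: ✓ CMP  NZCV=1001
1: ✓ MOVCC  r3←0x0d
2: ✓ ADDCC  r2←0x3d
3: ✓ CMP  NZCV=1001
4: ✓ MOVLS  r3←0x16
5: · SUBHI
6: ✓ SUBMI  r4←0xd1

EXEC = [1,2,4,6]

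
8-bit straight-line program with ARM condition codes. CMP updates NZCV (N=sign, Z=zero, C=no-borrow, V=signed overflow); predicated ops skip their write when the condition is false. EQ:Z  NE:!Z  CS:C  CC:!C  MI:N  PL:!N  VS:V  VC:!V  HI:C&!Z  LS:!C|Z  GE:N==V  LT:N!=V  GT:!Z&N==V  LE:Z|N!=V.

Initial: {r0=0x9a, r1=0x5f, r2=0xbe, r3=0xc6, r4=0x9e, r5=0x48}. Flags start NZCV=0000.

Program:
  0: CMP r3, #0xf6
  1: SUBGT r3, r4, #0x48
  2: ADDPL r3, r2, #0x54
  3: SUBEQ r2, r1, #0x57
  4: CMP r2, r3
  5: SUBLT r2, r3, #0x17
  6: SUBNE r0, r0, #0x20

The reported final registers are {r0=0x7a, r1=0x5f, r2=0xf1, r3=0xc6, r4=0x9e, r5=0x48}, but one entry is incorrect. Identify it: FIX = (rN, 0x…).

0: ✓ CMP  NZCV=1000
1: · SUBGT
2: · ADDPL
3: · SUBEQ
4: ✓ CMP  NZCV=1000
5: ✓ SUBLT  r2←0xaf
6: ✓ SUBNE  r0←0x7a

FIX = (r2, 0xaf)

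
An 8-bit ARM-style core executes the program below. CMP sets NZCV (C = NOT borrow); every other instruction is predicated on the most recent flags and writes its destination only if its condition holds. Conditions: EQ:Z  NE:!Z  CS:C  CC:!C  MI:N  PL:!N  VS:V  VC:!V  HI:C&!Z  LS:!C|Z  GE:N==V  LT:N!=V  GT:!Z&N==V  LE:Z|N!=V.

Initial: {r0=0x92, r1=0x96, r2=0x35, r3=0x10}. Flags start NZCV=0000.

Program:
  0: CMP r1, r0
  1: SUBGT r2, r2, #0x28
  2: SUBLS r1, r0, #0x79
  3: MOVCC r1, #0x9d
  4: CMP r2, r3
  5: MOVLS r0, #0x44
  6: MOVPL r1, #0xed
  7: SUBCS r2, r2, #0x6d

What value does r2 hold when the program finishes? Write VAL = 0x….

VAL = 0x0d

[0] flags=0010 → (cmp)
[1] flags=0010 GT?T → r2=0x0d
[2] flags=0010 LS?F → skip
[3] flags=0010 CC?F → skip
[4] flags=1000 → (cmp)
[5] flags=1000 LS?T → r0=0x44
[6] flags=1000 PL?F → skip
[7] flags=1000 CS?F → skip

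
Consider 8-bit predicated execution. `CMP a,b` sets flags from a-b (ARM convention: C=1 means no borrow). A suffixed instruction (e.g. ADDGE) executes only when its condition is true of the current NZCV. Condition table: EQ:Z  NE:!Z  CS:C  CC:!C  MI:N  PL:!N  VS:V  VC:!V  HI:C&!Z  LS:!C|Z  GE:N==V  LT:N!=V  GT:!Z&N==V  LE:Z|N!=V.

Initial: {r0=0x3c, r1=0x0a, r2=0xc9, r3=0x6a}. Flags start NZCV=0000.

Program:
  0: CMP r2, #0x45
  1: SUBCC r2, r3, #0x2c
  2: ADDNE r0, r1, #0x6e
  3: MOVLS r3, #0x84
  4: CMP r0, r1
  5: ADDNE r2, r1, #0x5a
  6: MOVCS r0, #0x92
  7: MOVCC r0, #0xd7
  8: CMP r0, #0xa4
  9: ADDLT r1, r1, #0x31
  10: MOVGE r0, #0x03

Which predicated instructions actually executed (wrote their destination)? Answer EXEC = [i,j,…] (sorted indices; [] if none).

EXEC = [2,5,6,9]

0: ✓ CMP  NZCV=1010
1: · SUBCC
2: ✓ ADDNE  r0←0x78
3: · MOVLS
4: ✓ CMP  NZCV=0010
5: ✓ ADDNE  r2←0x64
6: ✓ MOVCS  r0←0x92
7: · MOVCC
8: ✓ CMP  NZCV=1000
9: ✓ ADDLT  r1←0x3b
10: · MOVGE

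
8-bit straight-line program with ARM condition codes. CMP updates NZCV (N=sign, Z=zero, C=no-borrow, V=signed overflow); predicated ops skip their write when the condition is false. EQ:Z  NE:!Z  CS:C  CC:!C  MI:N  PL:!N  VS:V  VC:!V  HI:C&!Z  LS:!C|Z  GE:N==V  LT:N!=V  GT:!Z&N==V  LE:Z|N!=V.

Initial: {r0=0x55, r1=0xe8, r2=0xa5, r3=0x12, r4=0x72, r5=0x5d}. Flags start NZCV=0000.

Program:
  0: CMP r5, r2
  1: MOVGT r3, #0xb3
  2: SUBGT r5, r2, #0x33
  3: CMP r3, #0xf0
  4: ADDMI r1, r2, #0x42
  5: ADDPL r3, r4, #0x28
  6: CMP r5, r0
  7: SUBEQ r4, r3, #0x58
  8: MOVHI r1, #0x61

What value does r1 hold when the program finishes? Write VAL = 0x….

VAL = 0x61

0: ✓ CMP  NZCV=1001
1: ✓ MOVGT  r3←0xb3
2: ✓ SUBGT  r5←0x72
3: ✓ CMP  NZCV=1000
4: ✓ ADDMI  r1←0xe7
5: · ADDPL
6: ✓ CMP  NZCV=0010
7: · SUBEQ
8: ✓ MOVHI  r1←0x61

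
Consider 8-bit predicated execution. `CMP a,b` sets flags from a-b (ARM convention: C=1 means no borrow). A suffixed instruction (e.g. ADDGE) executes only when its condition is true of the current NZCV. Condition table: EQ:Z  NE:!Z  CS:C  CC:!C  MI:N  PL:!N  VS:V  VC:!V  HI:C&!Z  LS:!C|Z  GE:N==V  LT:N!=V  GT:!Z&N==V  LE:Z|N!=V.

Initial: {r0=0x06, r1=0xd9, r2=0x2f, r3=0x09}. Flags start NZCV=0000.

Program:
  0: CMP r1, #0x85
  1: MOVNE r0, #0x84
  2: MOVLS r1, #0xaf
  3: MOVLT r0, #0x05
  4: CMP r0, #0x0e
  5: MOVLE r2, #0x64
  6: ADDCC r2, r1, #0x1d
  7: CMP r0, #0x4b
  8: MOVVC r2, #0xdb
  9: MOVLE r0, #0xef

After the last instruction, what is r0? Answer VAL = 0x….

VAL = 0xef

[0] flags=0010 → (cmp)
[1] flags=0010 NE?T → r0=0x84
[2] flags=0010 LS?F → skip
[3] flags=0010 LT?F → skip
[4] flags=0011 → (cmp)
[5] flags=0011 LE?T → r2=0x64
[6] flags=0011 CC?F → skip
[7] flags=0011 → (cmp)
[8] flags=0011 VC?F → skip
[9] flags=0011 LE?T → r0=0xef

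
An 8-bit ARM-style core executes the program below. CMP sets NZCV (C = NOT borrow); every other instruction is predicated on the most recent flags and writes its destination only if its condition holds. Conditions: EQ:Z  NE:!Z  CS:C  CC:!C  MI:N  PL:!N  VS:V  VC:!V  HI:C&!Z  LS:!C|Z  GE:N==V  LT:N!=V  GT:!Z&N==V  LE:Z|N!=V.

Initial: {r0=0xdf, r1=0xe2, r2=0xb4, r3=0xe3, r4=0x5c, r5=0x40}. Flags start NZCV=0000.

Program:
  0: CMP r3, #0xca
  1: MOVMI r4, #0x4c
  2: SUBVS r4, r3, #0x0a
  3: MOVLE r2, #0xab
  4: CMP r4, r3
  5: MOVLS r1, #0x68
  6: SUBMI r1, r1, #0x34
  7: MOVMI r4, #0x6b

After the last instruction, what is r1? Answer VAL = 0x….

VAL = 0x68

0: ✓ CMP  NZCV=0010
1: · MOVMI
2: · SUBVS
3: · MOVLE
4: ✓ CMP  NZCV=0000
5: ✓ MOVLS  r1←0x68
6: · SUBMI
7: · MOVMI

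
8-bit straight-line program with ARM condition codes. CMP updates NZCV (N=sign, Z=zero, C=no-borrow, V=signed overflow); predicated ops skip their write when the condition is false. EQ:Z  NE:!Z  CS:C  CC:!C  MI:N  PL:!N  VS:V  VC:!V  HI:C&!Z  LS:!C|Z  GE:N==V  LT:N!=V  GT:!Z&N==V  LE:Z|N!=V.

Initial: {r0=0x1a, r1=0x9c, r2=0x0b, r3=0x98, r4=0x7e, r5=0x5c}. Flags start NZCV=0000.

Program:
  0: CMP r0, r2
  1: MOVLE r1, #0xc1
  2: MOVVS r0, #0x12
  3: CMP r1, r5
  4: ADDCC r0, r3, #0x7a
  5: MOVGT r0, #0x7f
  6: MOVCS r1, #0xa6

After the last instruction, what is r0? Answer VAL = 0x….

0: ✓ CMP  NZCV=0010
1: · MOVLE
2: · MOVVS
3: ✓ CMP  NZCV=0011
4: · ADDCC
5: · MOVGT
6: ✓ MOVCS  r1←0xa6

VAL = 0x1a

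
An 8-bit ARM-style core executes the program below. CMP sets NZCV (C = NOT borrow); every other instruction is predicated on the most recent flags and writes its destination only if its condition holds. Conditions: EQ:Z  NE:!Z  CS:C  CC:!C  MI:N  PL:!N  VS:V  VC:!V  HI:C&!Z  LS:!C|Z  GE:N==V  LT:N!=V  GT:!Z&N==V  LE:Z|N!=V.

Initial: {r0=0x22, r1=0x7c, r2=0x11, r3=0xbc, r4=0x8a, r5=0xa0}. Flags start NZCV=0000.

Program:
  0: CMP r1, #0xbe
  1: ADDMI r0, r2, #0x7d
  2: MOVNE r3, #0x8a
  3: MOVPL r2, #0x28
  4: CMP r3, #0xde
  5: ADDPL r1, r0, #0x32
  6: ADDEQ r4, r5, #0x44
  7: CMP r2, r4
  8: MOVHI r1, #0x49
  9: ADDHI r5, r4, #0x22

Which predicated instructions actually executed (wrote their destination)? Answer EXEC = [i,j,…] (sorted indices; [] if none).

0: ✓ CMP  NZCV=1001
1: ✓ ADDMI  r0←0x8e
2: ✓ MOVNE  r3←0x8a
3: · MOVPL
4: ✓ CMP  NZCV=1000
5: · ADDPL
6: · ADDEQ
7: ✓ CMP  NZCV=1001
8: · MOVHI
9: · ADDHI

EXEC = [1,2]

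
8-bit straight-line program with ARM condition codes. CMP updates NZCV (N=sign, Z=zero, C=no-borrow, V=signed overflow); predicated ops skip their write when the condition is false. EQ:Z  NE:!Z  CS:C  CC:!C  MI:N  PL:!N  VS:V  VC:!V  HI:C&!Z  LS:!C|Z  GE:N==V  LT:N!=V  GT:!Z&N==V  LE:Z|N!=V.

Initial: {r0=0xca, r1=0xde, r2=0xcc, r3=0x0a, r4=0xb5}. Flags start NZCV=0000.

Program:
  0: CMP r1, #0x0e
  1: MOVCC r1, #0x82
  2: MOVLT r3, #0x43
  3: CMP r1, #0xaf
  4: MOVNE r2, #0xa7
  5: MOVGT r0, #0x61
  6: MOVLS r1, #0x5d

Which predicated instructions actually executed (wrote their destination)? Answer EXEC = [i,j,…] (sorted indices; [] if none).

EXEC = [2,4,5]

0: ✓ CMP  NZCV=1010
1: · MOVCC
2: ✓ MOVLT  r3←0x43
3: ✓ CMP  NZCV=0010
4: ✓ MOVNE  r2←0xa7
5: ✓ MOVGT  r0←0x61
6: · MOVLS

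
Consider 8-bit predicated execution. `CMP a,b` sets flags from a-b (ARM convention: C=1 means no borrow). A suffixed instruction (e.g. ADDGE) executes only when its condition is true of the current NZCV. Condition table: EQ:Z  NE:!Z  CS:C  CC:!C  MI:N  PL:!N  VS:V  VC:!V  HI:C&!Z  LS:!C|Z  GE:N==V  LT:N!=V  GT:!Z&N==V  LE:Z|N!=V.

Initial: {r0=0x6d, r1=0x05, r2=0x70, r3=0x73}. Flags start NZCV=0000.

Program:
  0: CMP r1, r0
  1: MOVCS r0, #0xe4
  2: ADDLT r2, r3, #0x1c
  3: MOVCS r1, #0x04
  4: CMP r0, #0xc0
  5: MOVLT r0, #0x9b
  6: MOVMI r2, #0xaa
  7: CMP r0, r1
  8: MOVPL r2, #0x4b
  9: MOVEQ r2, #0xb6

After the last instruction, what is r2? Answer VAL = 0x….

0: ✓ CMP  NZCV=1000
1: · MOVCS
2: ✓ ADDLT  r2←0x8f
3: · MOVCS
4: ✓ CMP  NZCV=1001
5: · MOVLT
6: ✓ MOVMI  r2←0xaa
7: ✓ CMP  NZCV=0010
8: ✓ MOVPL  r2←0x4b
9: · MOVEQ

VAL = 0x4b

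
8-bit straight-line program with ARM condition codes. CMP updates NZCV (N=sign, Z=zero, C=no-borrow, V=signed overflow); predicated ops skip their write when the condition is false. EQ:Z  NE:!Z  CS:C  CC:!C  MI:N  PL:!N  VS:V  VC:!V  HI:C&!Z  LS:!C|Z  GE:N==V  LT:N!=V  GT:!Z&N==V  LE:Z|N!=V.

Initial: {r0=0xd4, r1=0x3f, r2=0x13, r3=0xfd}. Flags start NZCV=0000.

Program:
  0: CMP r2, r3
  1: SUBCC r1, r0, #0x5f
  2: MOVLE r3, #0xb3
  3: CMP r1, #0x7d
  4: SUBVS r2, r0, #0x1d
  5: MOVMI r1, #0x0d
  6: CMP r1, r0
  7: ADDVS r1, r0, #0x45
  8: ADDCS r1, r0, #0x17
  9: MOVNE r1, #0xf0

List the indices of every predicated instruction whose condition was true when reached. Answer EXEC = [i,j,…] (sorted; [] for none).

EXEC = [1,5,9]

0: ✓ CMP  NZCV=0000
1: ✓ SUBCC  r1←0x75
2: · MOVLE
3: ✓ CMP  NZCV=1000
4: · SUBVS
5: ✓ MOVMI  r1←0x0d
6: ✓ CMP  NZCV=0000
7: · ADDVS
8: · ADDCS
9: ✓ MOVNE  r1←0xf0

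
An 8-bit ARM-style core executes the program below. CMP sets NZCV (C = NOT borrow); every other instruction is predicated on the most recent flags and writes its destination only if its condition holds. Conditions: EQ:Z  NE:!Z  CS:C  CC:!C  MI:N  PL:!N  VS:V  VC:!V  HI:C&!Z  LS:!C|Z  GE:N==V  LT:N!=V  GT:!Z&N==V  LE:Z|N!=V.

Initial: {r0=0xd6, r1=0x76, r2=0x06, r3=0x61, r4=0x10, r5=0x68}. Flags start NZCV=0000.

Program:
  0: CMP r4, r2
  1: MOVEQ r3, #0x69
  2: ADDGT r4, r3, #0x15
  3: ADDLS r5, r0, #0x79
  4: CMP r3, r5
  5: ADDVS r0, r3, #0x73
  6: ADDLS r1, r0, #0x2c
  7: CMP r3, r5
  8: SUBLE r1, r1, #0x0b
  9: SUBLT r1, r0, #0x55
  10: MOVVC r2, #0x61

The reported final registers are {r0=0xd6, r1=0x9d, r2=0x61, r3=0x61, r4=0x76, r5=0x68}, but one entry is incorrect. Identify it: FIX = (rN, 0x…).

0: ✓ CMP  NZCV=0010
1: · MOVEQ
2: ✓ ADDGT  r4←0x76
3: · ADDLS
4: ✓ CMP  NZCV=1000
5: · ADDVS
6: ✓ ADDLS  r1←0x02
7: ✓ CMP  NZCV=1000
8: ✓ SUBLE  r1←0xf7
9: ✓ SUBLT  r1←0x81
10: ✓ MOVVC  r2←0x61

FIX = (r1, 0x81)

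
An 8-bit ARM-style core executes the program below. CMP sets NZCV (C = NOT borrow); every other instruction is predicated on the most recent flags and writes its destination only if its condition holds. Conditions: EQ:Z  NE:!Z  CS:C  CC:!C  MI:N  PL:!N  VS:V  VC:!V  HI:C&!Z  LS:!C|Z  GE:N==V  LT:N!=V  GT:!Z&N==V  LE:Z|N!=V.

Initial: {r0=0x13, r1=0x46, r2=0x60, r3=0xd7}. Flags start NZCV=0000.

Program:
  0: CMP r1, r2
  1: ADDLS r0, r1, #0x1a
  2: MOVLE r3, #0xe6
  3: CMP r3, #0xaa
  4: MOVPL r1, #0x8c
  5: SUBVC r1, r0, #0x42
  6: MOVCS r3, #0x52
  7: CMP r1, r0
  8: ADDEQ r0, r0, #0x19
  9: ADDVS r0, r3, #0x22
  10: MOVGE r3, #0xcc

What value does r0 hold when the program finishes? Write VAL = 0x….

VAL = 0x60

0: ✓ CMP  NZCV=1000
1: ✓ ADDLS  r0←0x60
2: ✓ MOVLE  r3←0xe6
3: ✓ CMP  NZCV=0010
4: ✓ MOVPL  r1←0x8c
5: ✓ SUBVC  r1←0x1e
6: ✓ MOVCS  r3←0x52
7: ✓ CMP  NZCV=1000
8: · ADDEQ
9: · ADDVS
10: · MOVGE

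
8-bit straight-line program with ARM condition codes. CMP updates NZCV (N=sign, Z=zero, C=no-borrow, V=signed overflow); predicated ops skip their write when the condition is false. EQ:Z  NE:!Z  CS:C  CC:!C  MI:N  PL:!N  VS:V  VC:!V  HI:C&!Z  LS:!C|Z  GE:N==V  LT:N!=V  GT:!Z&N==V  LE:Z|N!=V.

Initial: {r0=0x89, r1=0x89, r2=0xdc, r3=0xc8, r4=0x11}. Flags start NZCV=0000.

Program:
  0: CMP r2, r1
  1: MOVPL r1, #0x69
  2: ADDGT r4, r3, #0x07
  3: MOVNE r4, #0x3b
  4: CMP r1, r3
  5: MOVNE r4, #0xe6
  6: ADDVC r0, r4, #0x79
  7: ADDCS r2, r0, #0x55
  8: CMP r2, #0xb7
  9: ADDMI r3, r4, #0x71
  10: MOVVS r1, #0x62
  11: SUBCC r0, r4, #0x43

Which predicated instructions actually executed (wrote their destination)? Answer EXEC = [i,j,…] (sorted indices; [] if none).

EXEC = [1,2,3,5]

[0] flags=0010 → (cmp)
[1] flags=0010 PL?T → r1=0x69
[2] flags=0010 GT?T → r4=0xcf
[3] flags=0010 NE?T → r4=0x3b
[4] flags=1001 → (cmp)
[5] flags=1001 NE?T → r4=0xe6
[6] flags=1001 VC?F → skip
[7] flags=1001 CS?F → skip
[8] flags=0010 → (cmp)
[9] flags=0010 MI?F → skip
[10] flags=0010 VS?F → skip
[11] flags=0010 CC?F → skip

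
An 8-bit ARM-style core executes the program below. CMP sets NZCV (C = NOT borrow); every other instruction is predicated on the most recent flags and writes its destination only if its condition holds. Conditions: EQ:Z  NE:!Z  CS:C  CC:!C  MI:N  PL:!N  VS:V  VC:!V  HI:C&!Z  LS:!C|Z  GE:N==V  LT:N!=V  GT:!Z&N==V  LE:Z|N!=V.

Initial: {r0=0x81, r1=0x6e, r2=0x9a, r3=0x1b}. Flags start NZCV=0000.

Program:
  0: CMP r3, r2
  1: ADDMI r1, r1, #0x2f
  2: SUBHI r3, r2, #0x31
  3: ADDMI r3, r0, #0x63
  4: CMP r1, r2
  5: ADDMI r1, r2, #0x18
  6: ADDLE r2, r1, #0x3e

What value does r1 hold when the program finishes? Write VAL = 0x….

VAL = 0x9d

[0] flags=1001 → (cmp)
[1] flags=1001 MI?T → r1=0x9d
[2] flags=1001 HI?F → skip
[3] flags=1001 MI?T → r3=0xe4
[4] flags=0010 → (cmp)
[5] flags=0010 MI?F → skip
[6] flags=0010 LE?F → skip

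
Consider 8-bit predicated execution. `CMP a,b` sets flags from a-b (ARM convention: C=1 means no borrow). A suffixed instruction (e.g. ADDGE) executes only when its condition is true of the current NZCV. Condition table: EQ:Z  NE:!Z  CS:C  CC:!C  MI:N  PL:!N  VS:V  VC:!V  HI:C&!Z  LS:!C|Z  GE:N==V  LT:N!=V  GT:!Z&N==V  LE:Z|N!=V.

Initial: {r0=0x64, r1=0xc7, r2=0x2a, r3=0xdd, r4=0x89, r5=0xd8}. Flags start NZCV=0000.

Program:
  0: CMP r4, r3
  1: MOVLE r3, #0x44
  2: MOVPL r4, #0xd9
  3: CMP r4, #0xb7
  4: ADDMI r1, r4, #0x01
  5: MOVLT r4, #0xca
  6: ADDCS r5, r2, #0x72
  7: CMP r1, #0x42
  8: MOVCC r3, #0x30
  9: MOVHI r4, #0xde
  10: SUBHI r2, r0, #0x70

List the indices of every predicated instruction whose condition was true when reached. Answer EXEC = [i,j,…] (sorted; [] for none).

0: ✓ CMP  NZCV=1000
1: ✓ MOVLE  r3←0x44
2: · MOVPL
3: ✓ CMP  NZCV=1000
4: ✓ ADDMI  r1←0x8a
5: ✓ MOVLT  r4←0xca
6: · ADDCS
7: ✓ CMP  NZCV=0011
8: · MOVCC
9: ✓ MOVHI  r4←0xde
10: ✓ SUBHI  r2←0xf4

EXEC = [1,4,5,9,10]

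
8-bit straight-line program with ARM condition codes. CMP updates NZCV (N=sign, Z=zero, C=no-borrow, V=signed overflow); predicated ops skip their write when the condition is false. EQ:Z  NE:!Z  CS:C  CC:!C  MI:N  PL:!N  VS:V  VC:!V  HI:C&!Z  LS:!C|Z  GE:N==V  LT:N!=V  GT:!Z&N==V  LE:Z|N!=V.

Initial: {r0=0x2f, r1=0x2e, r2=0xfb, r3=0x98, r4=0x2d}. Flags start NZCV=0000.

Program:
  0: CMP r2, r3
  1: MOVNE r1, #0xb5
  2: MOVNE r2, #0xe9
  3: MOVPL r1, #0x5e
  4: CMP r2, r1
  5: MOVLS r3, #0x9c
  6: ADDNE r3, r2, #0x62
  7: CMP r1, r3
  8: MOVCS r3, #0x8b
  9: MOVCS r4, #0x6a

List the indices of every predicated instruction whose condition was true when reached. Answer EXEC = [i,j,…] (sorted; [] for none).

0: ✓ CMP  NZCV=0010
1: ✓ MOVNE  r1←0xb5
2: ✓ MOVNE  r2←0xe9
3: ✓ MOVPL  r1←0x5e
4: ✓ CMP  NZCV=1010
5: · MOVLS
6: ✓ ADDNE  r3←0x4b
7: ✓ CMP  NZCV=0010
8: ✓ MOVCS  r3←0x8b
9: ✓ MOVCS  r4←0x6a

EXEC = [1,2,3,6,8,9]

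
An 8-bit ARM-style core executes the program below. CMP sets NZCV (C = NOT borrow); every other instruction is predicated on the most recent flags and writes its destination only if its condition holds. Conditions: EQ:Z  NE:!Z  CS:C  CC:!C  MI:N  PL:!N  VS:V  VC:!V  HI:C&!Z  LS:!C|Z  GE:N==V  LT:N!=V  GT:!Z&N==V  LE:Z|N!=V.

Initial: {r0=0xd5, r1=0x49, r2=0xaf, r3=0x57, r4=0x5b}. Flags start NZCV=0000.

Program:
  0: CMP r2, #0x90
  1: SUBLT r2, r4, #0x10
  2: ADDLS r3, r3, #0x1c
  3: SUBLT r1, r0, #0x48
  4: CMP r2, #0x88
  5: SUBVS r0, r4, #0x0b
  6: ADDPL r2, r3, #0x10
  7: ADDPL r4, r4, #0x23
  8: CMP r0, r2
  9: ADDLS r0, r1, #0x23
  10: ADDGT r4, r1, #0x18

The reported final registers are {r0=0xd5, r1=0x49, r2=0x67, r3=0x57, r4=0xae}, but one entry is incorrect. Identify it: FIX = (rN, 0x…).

FIX = (r4, 0x7e)

[0] flags=0010 → (cmp)
[1] flags=0010 LT?F → skip
[2] flags=0010 LS?F → skip
[3] flags=0010 LT?F → skip
[4] flags=0010 → (cmp)
[5] flags=0010 VS?F → skip
[6] flags=0010 PL?T → r2=0x67
[7] flags=0010 PL?T → r4=0x7e
[8] flags=0011 → (cmp)
[9] flags=0011 LS?F → skip
[10] flags=0011 GT?F → skip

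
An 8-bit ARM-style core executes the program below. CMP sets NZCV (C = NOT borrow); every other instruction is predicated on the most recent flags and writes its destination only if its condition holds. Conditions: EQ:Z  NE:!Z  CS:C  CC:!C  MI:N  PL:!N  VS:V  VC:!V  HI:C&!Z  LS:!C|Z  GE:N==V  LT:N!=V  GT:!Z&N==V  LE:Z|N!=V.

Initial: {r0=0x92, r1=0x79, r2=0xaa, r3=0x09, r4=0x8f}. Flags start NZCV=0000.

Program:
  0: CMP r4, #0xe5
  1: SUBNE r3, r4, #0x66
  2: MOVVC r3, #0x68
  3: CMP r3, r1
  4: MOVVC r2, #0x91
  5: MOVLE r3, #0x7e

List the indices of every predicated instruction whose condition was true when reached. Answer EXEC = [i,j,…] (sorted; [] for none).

0: ✓ CMP  NZCV=1000
1: ✓ SUBNE  r3←0x29
2: ✓ MOVVC  r3←0x68
3: ✓ CMP  NZCV=1000
4: ✓ MOVVC  r2←0x91
5: ✓ MOVLE  r3←0x7e

EXEC = [1,2,4,5]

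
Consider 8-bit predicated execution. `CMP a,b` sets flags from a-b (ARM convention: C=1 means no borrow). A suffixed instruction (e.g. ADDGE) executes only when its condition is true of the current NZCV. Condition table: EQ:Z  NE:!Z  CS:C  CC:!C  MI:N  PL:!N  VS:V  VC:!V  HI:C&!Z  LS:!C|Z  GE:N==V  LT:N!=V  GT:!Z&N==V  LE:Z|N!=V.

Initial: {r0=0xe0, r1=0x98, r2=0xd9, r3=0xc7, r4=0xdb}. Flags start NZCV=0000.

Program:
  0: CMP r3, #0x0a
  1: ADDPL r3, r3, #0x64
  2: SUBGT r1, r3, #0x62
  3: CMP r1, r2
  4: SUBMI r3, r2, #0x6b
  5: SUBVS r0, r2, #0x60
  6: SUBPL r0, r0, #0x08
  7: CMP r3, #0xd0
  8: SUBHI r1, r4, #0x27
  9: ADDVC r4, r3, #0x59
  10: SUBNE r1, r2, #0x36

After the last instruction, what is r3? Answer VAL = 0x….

0: ✓ CMP  NZCV=1010
1: · ADDPL
2: · SUBGT
3: ✓ CMP  NZCV=1000
4: ✓ SUBMI  r3←0x6e
5: · SUBVS
6: · SUBPL
7: ✓ CMP  NZCV=1001
8: · SUBHI
9: · ADDVC
10: ✓ SUBNE  r1←0xa3

VAL = 0x6e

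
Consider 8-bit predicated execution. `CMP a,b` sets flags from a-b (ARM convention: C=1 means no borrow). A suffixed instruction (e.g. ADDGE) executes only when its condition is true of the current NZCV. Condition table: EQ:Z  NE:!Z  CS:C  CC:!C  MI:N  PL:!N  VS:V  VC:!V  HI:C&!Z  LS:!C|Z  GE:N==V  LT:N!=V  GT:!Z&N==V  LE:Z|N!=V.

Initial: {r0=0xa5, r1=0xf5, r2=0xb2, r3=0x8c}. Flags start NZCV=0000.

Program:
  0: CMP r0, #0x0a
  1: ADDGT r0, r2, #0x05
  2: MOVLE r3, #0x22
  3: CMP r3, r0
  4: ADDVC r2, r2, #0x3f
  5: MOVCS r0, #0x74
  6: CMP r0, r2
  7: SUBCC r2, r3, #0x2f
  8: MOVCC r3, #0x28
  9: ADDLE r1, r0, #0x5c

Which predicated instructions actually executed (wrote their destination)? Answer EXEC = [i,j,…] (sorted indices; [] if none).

EXEC = [2,4,7,8,9]

[0] flags=1010 → (cmp)
[1] flags=1010 GT?F → skip
[2] flags=1010 LE?T → r3=0x22
[3] flags=0000 → (cmp)
[4] flags=0000 VC?T → r2=0xf1
[5] flags=0000 CS?F → skip
[6] flags=1000 → (cmp)
[7] flags=1000 CC?T → r2=0xf3
[8] flags=1000 CC?T → r3=0x28
[9] flags=1000 LE?T → r1=0x01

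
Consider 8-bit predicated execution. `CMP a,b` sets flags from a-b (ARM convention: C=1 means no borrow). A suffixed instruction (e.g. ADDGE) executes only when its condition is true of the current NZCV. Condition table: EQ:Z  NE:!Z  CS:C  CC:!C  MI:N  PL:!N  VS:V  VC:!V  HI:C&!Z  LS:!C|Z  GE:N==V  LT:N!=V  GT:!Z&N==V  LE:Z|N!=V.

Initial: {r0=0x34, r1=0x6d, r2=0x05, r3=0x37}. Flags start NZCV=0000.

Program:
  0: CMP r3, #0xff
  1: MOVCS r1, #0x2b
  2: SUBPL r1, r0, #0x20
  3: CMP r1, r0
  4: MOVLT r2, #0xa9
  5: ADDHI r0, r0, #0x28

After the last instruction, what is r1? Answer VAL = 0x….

VAL = 0x14

0: ✓ CMP  NZCV=0000
1: · MOVCS
2: ✓ SUBPL  r1←0x14
3: ✓ CMP  NZCV=1000
4: ✓ MOVLT  r2←0xa9
5: · ADDHI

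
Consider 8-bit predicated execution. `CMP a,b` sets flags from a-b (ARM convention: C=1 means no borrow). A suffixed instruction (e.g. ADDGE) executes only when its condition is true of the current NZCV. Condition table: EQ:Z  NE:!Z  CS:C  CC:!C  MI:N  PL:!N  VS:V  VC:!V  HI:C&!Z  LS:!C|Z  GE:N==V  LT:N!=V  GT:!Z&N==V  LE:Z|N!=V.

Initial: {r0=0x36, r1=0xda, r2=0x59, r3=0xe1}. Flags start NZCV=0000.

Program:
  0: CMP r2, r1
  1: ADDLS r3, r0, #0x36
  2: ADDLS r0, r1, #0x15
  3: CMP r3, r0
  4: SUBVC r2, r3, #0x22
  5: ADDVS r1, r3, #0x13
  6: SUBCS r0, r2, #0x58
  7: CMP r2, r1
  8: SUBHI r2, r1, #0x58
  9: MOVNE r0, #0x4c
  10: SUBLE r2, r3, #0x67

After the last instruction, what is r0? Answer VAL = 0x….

0: ✓ CMP  NZCV=0000
1: ✓ ADDLS  r3←0x6c
2: ✓ ADDLS  r0←0xef
3: ✓ CMP  NZCV=0000
4: ✓ SUBVC  r2←0x4a
5: · ADDVS
6: · SUBCS
7: ✓ CMP  NZCV=0000
8: · SUBHI
9: ✓ MOVNE  r0←0x4c
10: · SUBLE

VAL = 0x4c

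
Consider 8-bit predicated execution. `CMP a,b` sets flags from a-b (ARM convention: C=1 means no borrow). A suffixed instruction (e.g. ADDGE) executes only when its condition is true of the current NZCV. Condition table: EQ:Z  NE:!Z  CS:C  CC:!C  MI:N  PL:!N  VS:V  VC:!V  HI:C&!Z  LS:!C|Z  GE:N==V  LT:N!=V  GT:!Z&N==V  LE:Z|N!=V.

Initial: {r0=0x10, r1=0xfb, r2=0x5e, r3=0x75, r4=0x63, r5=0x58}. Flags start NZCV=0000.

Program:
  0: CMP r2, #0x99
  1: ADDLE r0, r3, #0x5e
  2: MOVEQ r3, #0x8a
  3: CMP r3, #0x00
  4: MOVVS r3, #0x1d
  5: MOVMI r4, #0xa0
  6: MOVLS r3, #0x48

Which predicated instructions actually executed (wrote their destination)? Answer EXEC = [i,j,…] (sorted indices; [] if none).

EXEC = []

[0] flags=1001 → (cmp)
[1] flags=1001 LE?F → skip
[2] flags=1001 EQ?F → skip
[3] flags=0010 → (cmp)
[4] flags=0010 VS?F → skip
[5] flags=0010 MI?F → skip
[6] flags=0010 LS?F → skip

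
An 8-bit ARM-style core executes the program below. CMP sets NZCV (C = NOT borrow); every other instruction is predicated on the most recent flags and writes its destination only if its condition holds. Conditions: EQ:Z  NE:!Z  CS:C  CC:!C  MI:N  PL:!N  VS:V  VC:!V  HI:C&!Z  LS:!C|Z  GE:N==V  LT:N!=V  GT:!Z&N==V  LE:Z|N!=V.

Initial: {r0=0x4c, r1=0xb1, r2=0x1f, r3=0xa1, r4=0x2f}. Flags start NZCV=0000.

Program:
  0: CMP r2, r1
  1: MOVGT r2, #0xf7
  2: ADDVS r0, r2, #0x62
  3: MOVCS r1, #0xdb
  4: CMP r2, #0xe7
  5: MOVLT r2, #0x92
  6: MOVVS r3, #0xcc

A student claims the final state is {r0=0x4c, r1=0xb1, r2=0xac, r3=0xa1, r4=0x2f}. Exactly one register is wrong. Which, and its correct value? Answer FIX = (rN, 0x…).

FIX = (r2, 0xf7)

[0] flags=0000 → (cmp)
[1] flags=0000 GT?T → r2=0xf7
[2] flags=0000 VS?F → skip
[3] flags=0000 CS?F → skip
[4] flags=0010 → (cmp)
[5] flags=0010 LT?F → skip
[6] flags=0010 VS?F → skip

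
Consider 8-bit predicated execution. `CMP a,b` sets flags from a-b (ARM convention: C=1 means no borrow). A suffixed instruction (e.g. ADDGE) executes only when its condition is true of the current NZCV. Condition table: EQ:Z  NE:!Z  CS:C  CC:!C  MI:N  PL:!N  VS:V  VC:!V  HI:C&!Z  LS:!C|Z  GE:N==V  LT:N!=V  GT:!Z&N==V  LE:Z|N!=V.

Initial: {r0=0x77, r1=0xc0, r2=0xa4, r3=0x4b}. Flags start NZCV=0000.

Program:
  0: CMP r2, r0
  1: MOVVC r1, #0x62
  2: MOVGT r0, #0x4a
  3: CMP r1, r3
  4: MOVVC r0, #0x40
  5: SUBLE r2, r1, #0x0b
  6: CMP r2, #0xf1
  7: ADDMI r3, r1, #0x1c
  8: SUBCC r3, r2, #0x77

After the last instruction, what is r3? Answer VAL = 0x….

0: ✓ CMP  NZCV=0011
1: · MOVVC
2: · MOVGT
3: ✓ CMP  NZCV=0011
4: · MOVVC
5: ✓ SUBLE  r2←0xb5
6: ✓ CMP  NZCV=1000
7: ✓ ADDMI  r3←0xdc
8: ✓ SUBCC  r3←0x3e

VAL = 0x3e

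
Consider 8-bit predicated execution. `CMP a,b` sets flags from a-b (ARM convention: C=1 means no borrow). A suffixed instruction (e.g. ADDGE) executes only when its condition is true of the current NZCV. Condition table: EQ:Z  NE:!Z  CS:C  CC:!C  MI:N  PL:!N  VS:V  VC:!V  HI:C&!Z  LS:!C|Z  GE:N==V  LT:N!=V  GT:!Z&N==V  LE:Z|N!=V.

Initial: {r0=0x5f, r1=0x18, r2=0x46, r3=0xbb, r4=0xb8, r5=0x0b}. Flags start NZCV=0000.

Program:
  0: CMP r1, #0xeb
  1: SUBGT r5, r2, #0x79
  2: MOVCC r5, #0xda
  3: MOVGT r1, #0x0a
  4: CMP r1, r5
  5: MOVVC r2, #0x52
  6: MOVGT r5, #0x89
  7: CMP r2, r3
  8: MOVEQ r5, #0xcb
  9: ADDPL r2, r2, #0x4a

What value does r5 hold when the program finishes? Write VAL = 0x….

VAL = 0x89

0: ✓ CMP  NZCV=0000
1: ✓ SUBGT  r5←0xcd
2: ✓ MOVCC  r5←0xda
3: ✓ MOVGT  r1←0x0a
4: ✓ CMP  NZCV=0000
5: ✓ MOVVC  r2←0x52
6: ✓ MOVGT  r5←0x89
7: ✓ CMP  NZCV=1001
8: · MOVEQ
9: · ADDPL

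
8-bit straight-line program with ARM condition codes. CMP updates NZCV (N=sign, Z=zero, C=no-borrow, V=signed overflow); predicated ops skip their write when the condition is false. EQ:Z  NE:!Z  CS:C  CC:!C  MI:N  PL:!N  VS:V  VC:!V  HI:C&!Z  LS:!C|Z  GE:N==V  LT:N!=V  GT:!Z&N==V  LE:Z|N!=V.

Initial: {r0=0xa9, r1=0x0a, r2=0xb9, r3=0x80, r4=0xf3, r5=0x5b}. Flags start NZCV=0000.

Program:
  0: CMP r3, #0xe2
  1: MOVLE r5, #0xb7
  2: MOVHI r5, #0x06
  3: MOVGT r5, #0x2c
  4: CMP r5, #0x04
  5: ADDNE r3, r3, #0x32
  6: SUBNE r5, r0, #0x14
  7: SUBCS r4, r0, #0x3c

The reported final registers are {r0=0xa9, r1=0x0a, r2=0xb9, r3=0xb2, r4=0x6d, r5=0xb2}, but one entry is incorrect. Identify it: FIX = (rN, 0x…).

[0] flags=1000 → (cmp)
[1] flags=1000 LE?T → r5=0xb7
[2] flags=1000 HI?F → skip
[3] flags=1000 GT?F → skip
[4] flags=1010 → (cmp)
[5] flags=1010 NE?T → r3=0xb2
[6] flags=1010 NE?T → r5=0x95
[7] flags=1010 CS?T → r4=0x6d

FIX = (r5, 0x95)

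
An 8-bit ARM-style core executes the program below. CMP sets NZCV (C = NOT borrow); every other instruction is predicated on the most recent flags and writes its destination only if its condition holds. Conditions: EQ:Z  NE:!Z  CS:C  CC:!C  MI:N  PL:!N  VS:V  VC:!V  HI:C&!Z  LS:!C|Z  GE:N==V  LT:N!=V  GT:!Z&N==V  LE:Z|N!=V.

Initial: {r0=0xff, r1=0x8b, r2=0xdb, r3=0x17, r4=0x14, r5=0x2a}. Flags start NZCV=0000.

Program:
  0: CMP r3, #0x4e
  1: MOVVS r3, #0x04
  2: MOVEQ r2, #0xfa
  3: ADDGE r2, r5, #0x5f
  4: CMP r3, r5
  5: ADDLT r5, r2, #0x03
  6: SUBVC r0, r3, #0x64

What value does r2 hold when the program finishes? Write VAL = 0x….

0: ✓ CMP  NZCV=1000
1: · MOVVS
2: · MOVEQ
3: · ADDGE
4: ✓ CMP  NZCV=1000
5: ✓ ADDLT  r5←0xde
6: ✓ SUBVC  r0←0xb3

VAL = 0xdb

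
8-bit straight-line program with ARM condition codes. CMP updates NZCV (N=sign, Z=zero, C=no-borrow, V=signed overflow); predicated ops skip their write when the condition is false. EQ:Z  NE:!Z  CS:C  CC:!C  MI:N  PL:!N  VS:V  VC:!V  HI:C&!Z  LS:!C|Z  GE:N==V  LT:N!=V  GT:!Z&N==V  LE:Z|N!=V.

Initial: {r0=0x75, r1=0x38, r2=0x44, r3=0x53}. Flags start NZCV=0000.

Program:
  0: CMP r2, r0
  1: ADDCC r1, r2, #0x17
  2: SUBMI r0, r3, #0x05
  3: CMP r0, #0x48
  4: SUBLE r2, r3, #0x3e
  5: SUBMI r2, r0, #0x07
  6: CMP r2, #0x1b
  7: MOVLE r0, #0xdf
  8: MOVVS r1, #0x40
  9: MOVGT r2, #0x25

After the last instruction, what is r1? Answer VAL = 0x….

VAL = 0x5b

[0] flags=1000 → (cmp)
[1] flags=1000 CC?T → r1=0x5b
[2] flags=1000 MI?T → r0=0x4e
[3] flags=0010 → (cmp)
[4] flags=0010 LE?F → skip
[5] flags=0010 MI?F → skip
[6] flags=0010 → (cmp)
[7] flags=0010 LE?F → skip
[8] flags=0010 VS?F → skip
[9] flags=0010 GT?T → r2=0x25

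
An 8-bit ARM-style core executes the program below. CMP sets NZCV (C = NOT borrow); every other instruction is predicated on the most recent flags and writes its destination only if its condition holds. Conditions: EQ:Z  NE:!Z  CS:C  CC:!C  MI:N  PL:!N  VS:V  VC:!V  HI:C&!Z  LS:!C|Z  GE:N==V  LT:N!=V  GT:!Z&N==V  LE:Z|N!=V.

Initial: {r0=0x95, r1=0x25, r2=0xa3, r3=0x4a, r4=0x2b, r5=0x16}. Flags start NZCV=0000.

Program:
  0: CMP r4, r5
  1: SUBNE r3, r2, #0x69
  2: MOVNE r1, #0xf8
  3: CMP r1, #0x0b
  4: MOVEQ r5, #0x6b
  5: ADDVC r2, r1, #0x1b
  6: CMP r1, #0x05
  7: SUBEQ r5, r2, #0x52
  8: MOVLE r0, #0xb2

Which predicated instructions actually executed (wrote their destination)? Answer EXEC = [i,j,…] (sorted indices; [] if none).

0: ✓ CMP  NZCV=0010
1: ✓ SUBNE  r3←0x3a
2: ✓ MOVNE  r1←0xf8
3: ✓ CMP  NZCV=1010
4: · MOVEQ
5: ✓ ADDVC  r2←0x13
6: ✓ CMP  NZCV=1010
7: · SUBEQ
8: ✓ MOVLE  r0←0xb2

EXEC = [1,2,5,8]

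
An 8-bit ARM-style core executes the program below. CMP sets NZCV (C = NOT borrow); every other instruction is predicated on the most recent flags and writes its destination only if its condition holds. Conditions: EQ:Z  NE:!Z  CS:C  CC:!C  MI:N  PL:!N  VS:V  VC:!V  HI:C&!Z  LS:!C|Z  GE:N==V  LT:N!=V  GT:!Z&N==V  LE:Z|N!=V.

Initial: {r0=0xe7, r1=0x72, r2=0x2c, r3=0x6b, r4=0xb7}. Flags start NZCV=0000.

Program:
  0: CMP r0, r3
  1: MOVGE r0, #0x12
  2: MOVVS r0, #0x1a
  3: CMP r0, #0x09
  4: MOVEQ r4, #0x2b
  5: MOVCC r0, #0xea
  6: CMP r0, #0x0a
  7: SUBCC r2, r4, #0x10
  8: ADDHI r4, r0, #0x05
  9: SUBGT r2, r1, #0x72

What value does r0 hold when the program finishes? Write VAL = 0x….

0: ✓ CMP  NZCV=0011
1: · MOVGE
2: ✓ MOVVS  r0←0x1a
3: ✓ CMP  NZCV=0010
4: · MOVEQ
5: · MOVCC
6: ✓ CMP  NZCV=0010
7: · SUBCC
8: ✓ ADDHI  r4←0x1f
9: ✓ SUBGT  r2←0x00

VAL = 0x1a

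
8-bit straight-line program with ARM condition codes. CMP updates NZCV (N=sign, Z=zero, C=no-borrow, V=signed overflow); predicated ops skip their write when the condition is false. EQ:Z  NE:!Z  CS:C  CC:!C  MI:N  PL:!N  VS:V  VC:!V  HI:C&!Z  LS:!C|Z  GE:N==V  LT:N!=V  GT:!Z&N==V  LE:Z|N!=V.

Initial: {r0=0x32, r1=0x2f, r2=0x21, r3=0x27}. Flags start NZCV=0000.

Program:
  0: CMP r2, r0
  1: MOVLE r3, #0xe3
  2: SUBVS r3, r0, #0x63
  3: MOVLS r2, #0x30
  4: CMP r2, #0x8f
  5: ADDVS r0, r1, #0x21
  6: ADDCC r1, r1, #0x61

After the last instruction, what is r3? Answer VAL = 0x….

VAL = 0xe3

0: ✓ CMP  NZCV=1000
1: ✓ MOVLE  r3←0xe3
2: · SUBVS
3: ✓ MOVLS  r2←0x30
4: ✓ CMP  NZCV=1001
5: ✓ ADDVS  r0←0x50
6: ✓ ADDCC  r1←0x90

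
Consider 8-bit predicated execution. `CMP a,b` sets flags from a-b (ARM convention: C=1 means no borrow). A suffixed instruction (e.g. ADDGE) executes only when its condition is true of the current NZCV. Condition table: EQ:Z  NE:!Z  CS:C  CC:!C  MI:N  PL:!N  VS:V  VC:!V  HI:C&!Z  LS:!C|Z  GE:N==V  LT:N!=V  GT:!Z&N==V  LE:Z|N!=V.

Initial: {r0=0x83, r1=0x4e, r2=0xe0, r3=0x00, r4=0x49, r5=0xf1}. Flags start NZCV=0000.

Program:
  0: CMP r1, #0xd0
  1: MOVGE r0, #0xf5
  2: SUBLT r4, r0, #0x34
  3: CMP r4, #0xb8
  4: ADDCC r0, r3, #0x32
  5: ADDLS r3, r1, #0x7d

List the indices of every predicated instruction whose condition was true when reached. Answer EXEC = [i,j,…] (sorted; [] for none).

0: ✓ CMP  NZCV=0000
1: ✓ MOVGE  r0←0xf5
2: · SUBLT
3: ✓ CMP  NZCV=1001
4: ✓ ADDCC  r0←0x32
5: ✓ ADDLS  r3←0xcb

EXEC = [1,4,5]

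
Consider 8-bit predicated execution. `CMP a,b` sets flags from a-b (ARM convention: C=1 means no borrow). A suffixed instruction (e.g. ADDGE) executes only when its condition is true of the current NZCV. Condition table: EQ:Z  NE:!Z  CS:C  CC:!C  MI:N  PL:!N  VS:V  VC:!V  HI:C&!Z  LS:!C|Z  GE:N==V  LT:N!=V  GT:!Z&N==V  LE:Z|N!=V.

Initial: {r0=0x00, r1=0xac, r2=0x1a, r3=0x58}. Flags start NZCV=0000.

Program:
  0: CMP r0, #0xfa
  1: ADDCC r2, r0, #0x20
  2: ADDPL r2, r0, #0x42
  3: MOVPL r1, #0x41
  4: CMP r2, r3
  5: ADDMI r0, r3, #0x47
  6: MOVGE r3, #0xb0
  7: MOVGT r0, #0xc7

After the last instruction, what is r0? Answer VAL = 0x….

VAL = 0x9f

[0] flags=0000 → (cmp)
[1] flags=0000 CC?T → r2=0x20
[2] flags=0000 PL?T → r2=0x42
[3] flags=0000 PL?T → r1=0x41
[4] flags=1000 → (cmp)
[5] flags=1000 MI?T → r0=0x9f
[6] flags=1000 GE?F → skip
[7] flags=1000 GT?F → skip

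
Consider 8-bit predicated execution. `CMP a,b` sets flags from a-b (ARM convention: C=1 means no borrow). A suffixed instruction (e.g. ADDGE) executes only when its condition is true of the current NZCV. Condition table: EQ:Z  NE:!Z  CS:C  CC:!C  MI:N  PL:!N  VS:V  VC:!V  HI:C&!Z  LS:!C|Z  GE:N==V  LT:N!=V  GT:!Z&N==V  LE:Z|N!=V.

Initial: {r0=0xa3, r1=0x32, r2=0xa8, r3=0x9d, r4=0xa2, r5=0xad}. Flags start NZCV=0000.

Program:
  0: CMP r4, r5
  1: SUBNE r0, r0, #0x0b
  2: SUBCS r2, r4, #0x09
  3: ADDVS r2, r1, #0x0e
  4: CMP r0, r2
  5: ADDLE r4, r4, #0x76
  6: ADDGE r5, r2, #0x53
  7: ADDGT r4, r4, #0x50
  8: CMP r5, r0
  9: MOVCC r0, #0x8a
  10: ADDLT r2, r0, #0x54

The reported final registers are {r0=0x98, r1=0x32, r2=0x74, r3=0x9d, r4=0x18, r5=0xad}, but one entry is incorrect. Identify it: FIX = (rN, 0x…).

0: ✓ CMP  NZCV=1000
1: ✓ SUBNE  r0←0x98
2: · SUBCS
3: · ADDVS
4: ✓ CMP  NZCV=1000
5: ✓ ADDLE  r4←0x18
6: · ADDGE
7: · ADDGT
8: ✓ CMP  NZCV=0010
9: · MOVCC
10: · ADDLT

FIX = (r2, 0xa8)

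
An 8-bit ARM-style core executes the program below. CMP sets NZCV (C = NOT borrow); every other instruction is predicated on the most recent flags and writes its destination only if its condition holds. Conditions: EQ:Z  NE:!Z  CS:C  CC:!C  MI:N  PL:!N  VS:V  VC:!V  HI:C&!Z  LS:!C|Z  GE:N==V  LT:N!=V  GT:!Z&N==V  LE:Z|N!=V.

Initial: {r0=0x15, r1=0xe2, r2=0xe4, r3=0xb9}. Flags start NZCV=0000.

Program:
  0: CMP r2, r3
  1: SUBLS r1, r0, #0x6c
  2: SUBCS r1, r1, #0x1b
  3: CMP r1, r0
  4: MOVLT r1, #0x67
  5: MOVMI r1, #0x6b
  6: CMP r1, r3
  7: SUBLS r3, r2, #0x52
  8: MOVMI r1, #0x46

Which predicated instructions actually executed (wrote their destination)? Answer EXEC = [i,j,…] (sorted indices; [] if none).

EXEC = [2,4,5,7,8]

[0] flags=0010 → (cmp)
[1] flags=0010 LS?F → skip
[2] flags=0010 CS?T → r1=0xc7
[3] flags=1010 → (cmp)
[4] flags=1010 LT?T → r1=0x67
[5] flags=1010 MI?T → r1=0x6b
[6] flags=1001 → (cmp)
[7] flags=1001 LS?T → r3=0x92
[8] flags=1001 MI?T → r1=0x46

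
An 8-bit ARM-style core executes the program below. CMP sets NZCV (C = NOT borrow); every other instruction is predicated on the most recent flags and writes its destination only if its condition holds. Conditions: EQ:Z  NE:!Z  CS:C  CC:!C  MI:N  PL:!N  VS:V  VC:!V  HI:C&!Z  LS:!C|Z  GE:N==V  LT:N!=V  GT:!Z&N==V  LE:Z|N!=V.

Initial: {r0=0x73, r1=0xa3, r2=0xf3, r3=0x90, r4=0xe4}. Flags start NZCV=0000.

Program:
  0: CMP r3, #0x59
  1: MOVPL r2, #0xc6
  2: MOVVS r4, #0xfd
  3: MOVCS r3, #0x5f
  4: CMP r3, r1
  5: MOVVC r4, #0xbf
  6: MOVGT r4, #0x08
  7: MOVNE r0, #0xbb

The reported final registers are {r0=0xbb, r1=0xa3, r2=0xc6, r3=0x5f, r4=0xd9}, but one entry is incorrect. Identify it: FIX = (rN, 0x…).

0: ✓ CMP  NZCV=0011
1: ✓ MOVPL  r2←0xc6
2: ✓ MOVVS  r4←0xfd
3: ✓ MOVCS  r3←0x5f
4: ✓ CMP  NZCV=1001
5: · MOVVC
6: ✓ MOVGT  r4←0x08
7: ✓ MOVNE  r0←0xbb

FIX = (r4, 0x08)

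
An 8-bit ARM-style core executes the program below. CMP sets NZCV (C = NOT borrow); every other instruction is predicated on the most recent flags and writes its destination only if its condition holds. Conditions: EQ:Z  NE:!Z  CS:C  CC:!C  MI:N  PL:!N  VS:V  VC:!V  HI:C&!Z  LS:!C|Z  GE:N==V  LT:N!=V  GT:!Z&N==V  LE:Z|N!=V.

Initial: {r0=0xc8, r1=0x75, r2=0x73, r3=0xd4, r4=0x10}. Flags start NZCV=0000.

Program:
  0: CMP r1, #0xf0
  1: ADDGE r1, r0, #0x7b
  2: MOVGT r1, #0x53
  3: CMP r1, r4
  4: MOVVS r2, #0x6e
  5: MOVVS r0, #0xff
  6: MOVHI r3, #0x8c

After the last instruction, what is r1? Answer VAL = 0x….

[0] flags=1001 → (cmp)
[1] flags=1001 GE?T → r1=0x43
[2] flags=1001 GT?T → r1=0x53
[3] flags=0010 → (cmp)
[4] flags=0010 VS?F → skip
[5] flags=0010 VS?F → skip
[6] flags=0010 HI?T → r3=0x8c

VAL = 0x53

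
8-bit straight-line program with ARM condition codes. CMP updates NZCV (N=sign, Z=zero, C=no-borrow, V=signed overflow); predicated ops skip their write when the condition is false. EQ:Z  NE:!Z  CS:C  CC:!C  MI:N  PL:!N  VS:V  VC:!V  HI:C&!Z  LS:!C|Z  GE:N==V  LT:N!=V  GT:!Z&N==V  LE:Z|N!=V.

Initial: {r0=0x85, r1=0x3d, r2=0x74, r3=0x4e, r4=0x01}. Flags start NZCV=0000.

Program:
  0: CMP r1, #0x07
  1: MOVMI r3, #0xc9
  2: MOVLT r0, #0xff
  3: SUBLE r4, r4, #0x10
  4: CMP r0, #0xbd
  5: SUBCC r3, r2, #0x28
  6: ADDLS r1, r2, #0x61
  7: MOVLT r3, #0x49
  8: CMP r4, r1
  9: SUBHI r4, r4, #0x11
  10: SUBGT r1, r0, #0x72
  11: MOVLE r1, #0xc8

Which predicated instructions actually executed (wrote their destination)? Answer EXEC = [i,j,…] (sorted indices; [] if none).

EXEC = [5,6,7,10]

[0] flags=0010 → (cmp)
[1] flags=0010 MI?F → skip
[2] flags=0010 LT?F → skip
[3] flags=0010 LE?F → skip
[4] flags=1000 → (cmp)
[5] flags=1000 CC?T → r3=0x4c
[6] flags=1000 LS?T → r1=0xd5
[7] flags=1000 LT?T → r3=0x49
[8] flags=0000 → (cmp)
[9] flags=0000 HI?F → skip
[10] flags=0000 GT?T → r1=0x13
[11] flags=0000 LE?F → skip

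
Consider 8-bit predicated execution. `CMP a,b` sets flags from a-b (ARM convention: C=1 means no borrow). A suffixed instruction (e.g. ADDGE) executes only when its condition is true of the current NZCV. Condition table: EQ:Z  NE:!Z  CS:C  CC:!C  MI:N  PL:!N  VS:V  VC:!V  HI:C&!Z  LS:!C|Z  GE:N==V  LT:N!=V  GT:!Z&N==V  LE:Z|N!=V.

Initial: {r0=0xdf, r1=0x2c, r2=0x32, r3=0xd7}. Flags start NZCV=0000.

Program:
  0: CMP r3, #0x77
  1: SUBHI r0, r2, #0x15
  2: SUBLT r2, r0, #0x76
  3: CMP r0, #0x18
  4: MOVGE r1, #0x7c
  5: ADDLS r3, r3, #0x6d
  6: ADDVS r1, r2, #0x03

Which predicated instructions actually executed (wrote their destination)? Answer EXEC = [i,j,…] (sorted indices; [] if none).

EXEC = [1,2,4]

[0] flags=0011 → (cmp)
[1] flags=0011 HI?T → r0=0x1d
[2] flags=0011 LT?T → r2=0xa7
[3] flags=0010 → (cmp)
[4] flags=0010 GE?T → r1=0x7c
[5] flags=0010 LS?F → skip
[6] flags=0010 VS?F → skip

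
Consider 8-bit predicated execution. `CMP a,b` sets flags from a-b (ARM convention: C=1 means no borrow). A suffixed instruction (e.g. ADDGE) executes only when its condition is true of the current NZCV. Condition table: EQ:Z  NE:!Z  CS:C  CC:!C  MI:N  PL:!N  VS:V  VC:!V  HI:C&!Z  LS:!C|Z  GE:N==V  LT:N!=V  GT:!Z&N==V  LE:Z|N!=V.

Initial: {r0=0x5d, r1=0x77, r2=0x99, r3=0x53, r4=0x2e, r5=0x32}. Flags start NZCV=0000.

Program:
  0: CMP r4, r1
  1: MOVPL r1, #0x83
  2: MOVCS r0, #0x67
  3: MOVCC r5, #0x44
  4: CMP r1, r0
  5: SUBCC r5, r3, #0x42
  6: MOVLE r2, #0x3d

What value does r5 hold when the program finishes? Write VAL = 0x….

VAL = 0x44

0: ✓ CMP  NZCV=1000
1: · MOVPL
2: · MOVCS
3: ✓ MOVCC  r5←0x44
4: ✓ CMP  NZCV=0010
5: · SUBCC
6: · MOVLE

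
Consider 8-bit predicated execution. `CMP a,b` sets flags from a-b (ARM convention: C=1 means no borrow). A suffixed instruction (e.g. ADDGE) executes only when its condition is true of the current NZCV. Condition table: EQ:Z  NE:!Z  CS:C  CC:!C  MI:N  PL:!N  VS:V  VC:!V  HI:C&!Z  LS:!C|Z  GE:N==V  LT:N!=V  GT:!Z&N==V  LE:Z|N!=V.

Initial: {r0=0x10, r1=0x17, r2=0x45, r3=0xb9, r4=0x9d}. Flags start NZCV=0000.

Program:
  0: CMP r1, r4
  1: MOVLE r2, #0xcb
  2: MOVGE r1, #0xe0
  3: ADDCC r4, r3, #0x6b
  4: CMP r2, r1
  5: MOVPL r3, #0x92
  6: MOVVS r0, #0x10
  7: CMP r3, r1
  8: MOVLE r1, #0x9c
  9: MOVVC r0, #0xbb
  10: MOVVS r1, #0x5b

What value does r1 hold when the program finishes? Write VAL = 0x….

VAL = 0x9c

[0] flags=0000 → (cmp)
[1] flags=0000 LE?F → skip
[2] flags=0000 GE?T → r1=0xe0
[3] flags=0000 CC?T → r4=0x24
[4] flags=0000 → (cmp)
[5] flags=0000 PL?T → r3=0x92
[6] flags=0000 VS?F → skip
[7] flags=1000 → (cmp)
[8] flags=1000 LE?T → r1=0x9c
[9] flags=1000 VC?T → r0=0xbb
[10] flags=1000 VS?F → skip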